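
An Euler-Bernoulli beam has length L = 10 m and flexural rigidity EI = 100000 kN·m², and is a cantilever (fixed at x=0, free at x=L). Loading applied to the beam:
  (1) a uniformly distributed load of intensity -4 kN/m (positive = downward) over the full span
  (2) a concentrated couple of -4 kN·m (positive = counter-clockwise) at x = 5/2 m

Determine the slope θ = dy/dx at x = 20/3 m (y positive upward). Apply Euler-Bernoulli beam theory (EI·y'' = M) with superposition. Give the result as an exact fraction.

Load 1 — uniform load w=-4 kN/m over full span:
  θ_1 = -wx(x²-3Lx+3L²)/(6EI) = -(-4)·(20/3)·((20/3)²-3·10·(20/3)+3·10²)/(6·100000) = 13/2025 rad
Load 2 — applied couple M₀=-4 kN·m at a=5/2 m (b=L-a=15/2):
  θ_2 = M₀a/EI  [x>a] = (-4)·(5/2)/100000 = -1/10000 rad
Superposition: θ = Σ θ_i = 5119/810000 rad ≈ 0.006320 rad

θ(20/3) = 5119/810000 rad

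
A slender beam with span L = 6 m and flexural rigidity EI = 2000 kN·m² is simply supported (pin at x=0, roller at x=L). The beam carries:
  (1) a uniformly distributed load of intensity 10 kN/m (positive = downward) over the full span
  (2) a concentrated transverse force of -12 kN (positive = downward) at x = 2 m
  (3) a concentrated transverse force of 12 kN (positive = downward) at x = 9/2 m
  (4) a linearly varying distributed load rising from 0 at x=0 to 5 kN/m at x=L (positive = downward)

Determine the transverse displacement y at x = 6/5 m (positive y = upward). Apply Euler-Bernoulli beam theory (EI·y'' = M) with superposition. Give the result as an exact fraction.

Load 1 — uniform load w=10 kN/m over full span:
  y_1 = -wx(L³-2Lx²+x³)/(24EI) = -10·(6/5)·(6³-2·6·(6/5)²+(6/5)³)/(24·2000) = -783/15625 m
Load 2 — point force P=-12 kN at a=2 m (b=L-a=4):
  y_2 = -Pbx(L²-b²-x²)/(6LEI)  [x≤a] = -(-12)·4·(6/5)·(6²-4²-(6/5)²)/(6·6·2000) = 232/15625 m
Load 3 — point force P=12 kN at a=9/2 m (b=L-a=3/2):
  y_3 = -Pbx(L²-b²-x²)/(6LEI)  [x≤a] = -12·(3/2)·(6/5)·(6²-(3/2)²-(6/5)²)/(6·6·2000) = -9693/1000000 m
Load 4 — triangular load w₀=5 kN/m (0→w₀ over full span):
  y_4 = -w₀x(7L⁴-10L²x²+3x⁴)/(360LEI) = -5·(6/5)·(7·6⁴-10·6²·(6/5)²+3·(6/5)⁴)/(360·6·2000) = -4644/390625 m
Superposition: y = Σ y_i = -1421141/25000000 m ≈ -0.056846 m

y(6/5) = -1421141/25000000 m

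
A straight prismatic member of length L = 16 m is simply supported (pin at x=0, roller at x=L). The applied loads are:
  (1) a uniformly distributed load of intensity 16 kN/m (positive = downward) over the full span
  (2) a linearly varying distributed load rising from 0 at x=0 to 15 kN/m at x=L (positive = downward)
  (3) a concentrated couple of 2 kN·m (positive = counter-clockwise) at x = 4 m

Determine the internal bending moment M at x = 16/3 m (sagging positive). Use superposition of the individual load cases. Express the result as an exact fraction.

Load 1 — uniform load w=16 kN/m over full span:
  M_1 = wx(L-x)/2 = 16·(16/3)·(16-(16/3))/2 = 4096/9 kN·m
Load 2 — triangular load w₀=15 kN/m (0→w₀ over full span):
  M_2 = w₀Lx/6 - w₀x³/(6L) = 15·16·(16/3)/6 - 15·(16/3)³/(6·16) = 5120/27 kN·m
Load 3 — applied couple M₀=2 kN·m at a=4 m (b=L-a=12):
  M_3 = M₀x/L - M₀  [x>a] = 2·(16/3)/16 - 2 = -4/3 kN·m
Superposition: M = Σ M_i = 17372/27 kN·m ≈ 643.407407 kN·m

M(16/3) = 17372/27 kN·m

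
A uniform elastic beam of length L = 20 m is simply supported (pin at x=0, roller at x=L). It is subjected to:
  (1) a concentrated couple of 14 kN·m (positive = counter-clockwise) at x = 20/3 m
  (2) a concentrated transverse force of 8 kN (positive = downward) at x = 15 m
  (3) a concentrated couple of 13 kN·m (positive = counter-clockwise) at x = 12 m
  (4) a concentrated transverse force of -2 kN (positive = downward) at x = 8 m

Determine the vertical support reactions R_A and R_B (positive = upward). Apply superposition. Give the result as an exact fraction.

R_A = 43/20 kN, R_B = 77/20 kN

Load 1 — applied couple M₀=14 kN·m at a=20/3 m (b=L-a=40/3):
  R_A = M₀/L = 14/20 = 7/10 kN
  R_B = -M₀/L = -14/20 = -7/10 kN
Load 2 — point force P=8 kN at a=15 m (b=L-a=5):
  R_A = Pb/L = 8·5/20 = 2 kN
  R_B = Pa/L = 8·15/20 = 6 kN
Load 3 — applied couple M₀=13 kN·m at a=12 m (b=L-a=8):
  R_A = M₀/L = 13/20 kN
  R_B = -M₀/L = -13/20 kN
Load 4 — point force P=-2 kN at a=8 m (b=L-a=12):
  R_A = Pb/L = (-2)·12/20 = -6/5 kN
  R_B = Pa/L = (-2)·8/20 = -4/5 kN
Superposition: R_A = 43/20 kN, R_B = 77/20 kN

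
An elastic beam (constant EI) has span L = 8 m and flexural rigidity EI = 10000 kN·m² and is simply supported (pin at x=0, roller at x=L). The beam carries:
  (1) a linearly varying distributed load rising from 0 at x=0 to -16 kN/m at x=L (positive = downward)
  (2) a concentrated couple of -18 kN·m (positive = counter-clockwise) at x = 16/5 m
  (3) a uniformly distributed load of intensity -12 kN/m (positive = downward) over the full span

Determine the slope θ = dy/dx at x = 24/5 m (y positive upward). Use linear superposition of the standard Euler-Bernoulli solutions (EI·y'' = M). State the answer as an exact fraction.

θ(24/5) = -82301/7031250 rad

Load 1 — triangular load w₀=-16 kN/m (0→w₀ over full span):
  θ_1 = -w₀(7L⁴-30L²x²+15x⁴)/(360LEI) = -(-16)·(7·8⁴-30·8²·(24/5)²+15·(24/5)⁴)/(360·8·10000) = -14848/3515625 rad
Load 2 — applied couple M₀=-18 kN·m at a=16/5 m (b=L-a=24/5):
  θ_2 = (M₀x²/(2L)-M₀(x-a)+C₁)/EI  [x>a] with C₁=M₀(3b²-L²)/(6L)=-48/25 = ((-18)·(24/5)²/(2·8)-(-18)·((24/5)-(16/5))+(-48/25))/10000 = 3/31250 rad
Load 3 — uniform load w=-12 kN/m over full span:
  θ_3 = -w(L³-6Lx²+4x³)/(24EI) = -(-12)·(8³-6·8·(24/5)²+4·(24/5)³)/(24·10000) = -592/78125 rad
Superposition: θ = Σ θ_i = -82301/7031250 rad ≈ -0.011705 rad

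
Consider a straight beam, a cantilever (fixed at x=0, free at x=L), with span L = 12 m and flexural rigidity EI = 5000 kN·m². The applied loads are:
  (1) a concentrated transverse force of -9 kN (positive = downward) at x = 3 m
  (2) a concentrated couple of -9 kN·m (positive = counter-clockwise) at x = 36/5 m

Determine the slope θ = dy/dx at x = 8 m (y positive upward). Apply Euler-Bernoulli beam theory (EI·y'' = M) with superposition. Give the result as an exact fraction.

θ(8) = -243/50000 rad

Load 1 — point force P=-9 kN at a=3 m (b=L-a=9):
  θ_1 = -Pa²/(2EI)  [x>a] = -(-9)·3²/(2·5000) = 81/10000 rad
Load 2 — applied couple M₀=-9 kN·m at a=36/5 m (b=L-a=24/5):
  θ_2 = M₀a/EI  [x>a] = (-9)·(36/5)/5000 = -81/6250 rad
Superposition: θ = Σ θ_i = -243/50000 rad ≈ -0.004860 rad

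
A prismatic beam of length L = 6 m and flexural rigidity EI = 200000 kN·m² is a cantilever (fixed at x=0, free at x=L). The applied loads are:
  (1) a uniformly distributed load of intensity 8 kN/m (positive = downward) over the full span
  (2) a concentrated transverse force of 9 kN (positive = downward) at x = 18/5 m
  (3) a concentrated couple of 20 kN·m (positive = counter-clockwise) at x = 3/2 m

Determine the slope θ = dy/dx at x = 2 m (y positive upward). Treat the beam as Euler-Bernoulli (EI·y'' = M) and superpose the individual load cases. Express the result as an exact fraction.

Load 1 — uniform load w=8 kN/m over full span:
  θ_1 = -wx(x²-3Lx+3L²)/(6EI) = -8·2·(2²-3·6·2+3·6²)/(6·200000) = -19/18750 rad
Load 2 — point force P=9 kN at a=18/5 m (b=L-a=12/5):
  θ_2 = -Px(2a-x)/(2EI)  [x≤a] = -9·2·(2·(18/5)-2)/(2·200000) = -117/500000 rad
Load 3 — applied couple M₀=20 kN·m at a=3/2 m (b=L-a=9/2):
  θ_3 = M₀a/EI  [x>a] = 20·(3/2)/200000 = 3/20000 rad
Superposition: θ = Σ θ_i = -823/750000 rad ≈ -0.001097 rad

θ(2) = -823/750000 rad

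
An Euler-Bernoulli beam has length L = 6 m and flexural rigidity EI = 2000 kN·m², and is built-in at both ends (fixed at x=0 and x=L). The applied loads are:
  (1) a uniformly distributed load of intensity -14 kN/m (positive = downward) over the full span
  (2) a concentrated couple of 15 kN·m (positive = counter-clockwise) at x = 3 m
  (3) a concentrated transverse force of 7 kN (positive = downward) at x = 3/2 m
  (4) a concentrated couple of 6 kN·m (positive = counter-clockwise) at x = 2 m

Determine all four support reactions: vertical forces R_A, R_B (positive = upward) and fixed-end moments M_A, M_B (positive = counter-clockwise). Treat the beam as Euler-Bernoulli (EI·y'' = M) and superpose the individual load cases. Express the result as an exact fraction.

Load 1 — uniform load w=-14 kN/m over full span:
  R_A = wL/2 = (-14)·6/2 = -42 kN
  M_A = wL²/12 = (-14)·6²/12 = -42 kN·m
  R_B = wL/2 = (-14)·6/2 = -42 kN
  M_B = -wL²/12 = -(-14)·6²/12 = 42 kN·m
Load 2 — applied couple M₀=15 kN·m at a=3 m (b=L-a=3):
  R_A = 6M₀ab/L³ = 6·15·3·3/6³ = 15/4 kN
  M_A = M₀b(2a-b)/L² = 15·3·(2·3-3)/6² = 15/4 kN·m
  R_B = -6M₀ab/L³ = -6·15·3·3/6³ = -15/4 kN
  M_B = M₀a(2b-a)/L² = 15·3·(2·3-3)/6² = 15/4 kN·m
Load 3 — point force P=7 kN at a=3/2 m (b=L-a=9/2):
  R_A = Pb²(3a+b)/L³ = 7·(9/2)²·(3·(3/2)+(9/2))/6³ = 189/32 kN
  M_A = Pab²/L² = 7·(3/2)·(9/2)²/6² = 189/32 kN·m
  R_B = Pa²(a+3b)/L³ = 7·(3/2)²·((3/2)+3·(9/2))/6³ = 35/32 kN
  M_B = -Pa²b/L² = -7·(3/2)²·(9/2)/6² = -63/32 kN·m
Load 4 — applied couple M₀=6 kN·m at a=2 m (b=L-a=4):
  R_A = 6M₀ab/L³ = 6·6·2·4/6³ = 4/3 kN
  M_A = M₀b(2a-b)/L² = 6·4·(2·2-4)/6² = 0 kN·m
  R_B = -6M₀ab/L³ = -6·6·2·4/6³ = -4/3 kN
  M_B = M₀a(2b-a)/L² = 6·2·(2·4-2)/6² = 2 kN·m
Superposition: R_A = -2977/96 kN, M_A = -1035/32 kN·m, R_B = -4415/96 kN, M_B = 1465/32 kN·m

R_A = -2977/96 kN, M_A = -1035/32 kN·m, R_B = -4415/96 kN, M_B = 1465/32 kN·m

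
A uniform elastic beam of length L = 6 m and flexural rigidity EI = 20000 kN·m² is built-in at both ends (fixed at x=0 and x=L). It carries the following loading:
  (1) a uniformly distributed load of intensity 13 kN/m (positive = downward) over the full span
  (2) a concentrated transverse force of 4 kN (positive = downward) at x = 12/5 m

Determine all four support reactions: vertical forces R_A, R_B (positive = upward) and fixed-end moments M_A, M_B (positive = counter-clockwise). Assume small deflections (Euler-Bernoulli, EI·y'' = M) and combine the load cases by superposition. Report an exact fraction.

R_A = 5199/125 kN, M_A = 5307/125 kN·m, R_B = 5051/125 kN, M_B = -5163/125 kN·m

Load 1 — uniform load w=13 kN/m over full span:
  R_A = wL/2 = 13·6/2 = 39 kN
  M_A = wL²/12 = 13·6²/12 = 39 kN·m
  R_B = wL/2 = 13·6/2 = 39 kN
  M_B = -wL²/12 = -13·6²/12 = -39 kN·m
Load 2 — point force P=4 kN at a=12/5 m (b=L-a=18/5):
  R_A = Pb²(3a+b)/L³ = 4·(18/5)²·(3·(12/5)+(18/5))/6³ = 324/125 kN
  M_A = Pab²/L² = 4·(12/5)·(18/5)²/6² = 432/125 kN·m
  R_B = Pa²(a+3b)/L³ = 4·(12/5)²·((12/5)+3·(18/5))/6³ = 176/125 kN
  M_B = -Pa²b/L² = -4·(12/5)²·(18/5)/6² = -288/125 kN·m
Superposition: R_A = 5199/125 kN, M_A = 5307/125 kN·m, R_B = 5051/125 kN, M_B = -5163/125 kN·m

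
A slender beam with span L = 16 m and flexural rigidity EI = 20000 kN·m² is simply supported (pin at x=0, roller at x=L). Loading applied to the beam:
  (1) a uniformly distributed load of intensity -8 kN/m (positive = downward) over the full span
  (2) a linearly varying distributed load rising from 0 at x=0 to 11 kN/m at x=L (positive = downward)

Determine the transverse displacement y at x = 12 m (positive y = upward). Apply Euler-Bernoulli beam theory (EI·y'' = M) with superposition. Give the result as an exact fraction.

y(12) = 103/1500 m

Load 1 — uniform load w=-8 kN/m over full span:
  y_1 = -wx(L³-2Lx²+x³)/(24EI) = -(-8)·12·(16³-2·16·12²+12³)/(24·20000) = 152/625 m
Load 2 — triangular load w₀=11 kN/m (0→w₀ over full span):
  y_2 = -w₀x(7L⁴-10L²x²+3x⁴)/(360LEI) = -11·12·(7·16⁴-10·16²·12²+3·12⁴)/(360·16·20000) = -1309/7500 m
Superposition: y = Σ y_i = 103/1500 m ≈ 0.068667 m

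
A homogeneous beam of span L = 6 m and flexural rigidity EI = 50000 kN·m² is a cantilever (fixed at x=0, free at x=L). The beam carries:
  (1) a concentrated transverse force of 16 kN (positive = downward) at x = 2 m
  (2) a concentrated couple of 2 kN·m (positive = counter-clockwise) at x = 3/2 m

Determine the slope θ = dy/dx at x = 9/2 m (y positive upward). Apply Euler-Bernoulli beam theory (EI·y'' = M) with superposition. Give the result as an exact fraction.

θ(9/2) = -29/50000 rad

Load 1 — point force P=16 kN at a=2 m (b=L-a=4):
  θ_1 = -Pa²/(2EI)  [x>a] = -16·2²/(2·50000) = -2/3125 rad
Load 2 — applied couple M₀=2 kN·m at a=3/2 m (b=L-a=9/2):
  θ_2 = M₀a/EI  [x>a] = 2·(3/2)/50000 = 3/50000 rad
Superposition: θ = Σ θ_i = -29/50000 rad ≈ -0.000580 rad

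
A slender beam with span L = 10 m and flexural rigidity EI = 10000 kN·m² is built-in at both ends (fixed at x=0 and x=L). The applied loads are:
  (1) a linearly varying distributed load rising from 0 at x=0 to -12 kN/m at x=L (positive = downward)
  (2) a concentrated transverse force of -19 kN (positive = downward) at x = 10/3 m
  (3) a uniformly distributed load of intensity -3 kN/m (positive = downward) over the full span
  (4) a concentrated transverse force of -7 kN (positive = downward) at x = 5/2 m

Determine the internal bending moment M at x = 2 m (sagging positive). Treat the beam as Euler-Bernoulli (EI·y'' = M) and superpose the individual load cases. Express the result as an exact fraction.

M(2) = 741/160 kN·m

Load 1 — triangular load w₀=-12 kN/m (0→w₀ over full span):
  M_1 = 3w₀Lx/20 - w₀L²/30 - w₀x³/(6L) = 3·(-12)·10·2/20 - (-12)·10²/30 - (-12)·2³/(6·10) = 28/5 kN·m
Load 2 — point force P=-19 kN at a=10/3 m (b=L-a=20/3):
  M_2 = Pb²(3a+b)x/L³ - Pab²/L²  [x≤a] = (-19)·(20/3)²·(3·(10/3)+(20/3))·2/10³ - (-19)·(10/3)·(20/3)²/10² = 0 kN·m
Load 3 — uniform load w=-3 kN/m over full span:
  M_3 = wLx/2 - wL²/12 - wx²/2 = (-3)·10·2/2 - (-3)·10²/12 - (-3)·2²/2 = 1 kN·m
Load 4 — point force P=-7 kN at a=5/2 m (b=L-a=15/2):
  M_4 = Pb²(3a+b)x/L³ - Pab²/L²  [x≤a] = (-7)·(15/2)²·(3·(5/2)+(15/2))·2/10³ - (-7)·(5/2)·(15/2)²/10² = -63/32 kN·m
Superposition: M = Σ M_i = 741/160 kN·m ≈ 4.631250 kN·m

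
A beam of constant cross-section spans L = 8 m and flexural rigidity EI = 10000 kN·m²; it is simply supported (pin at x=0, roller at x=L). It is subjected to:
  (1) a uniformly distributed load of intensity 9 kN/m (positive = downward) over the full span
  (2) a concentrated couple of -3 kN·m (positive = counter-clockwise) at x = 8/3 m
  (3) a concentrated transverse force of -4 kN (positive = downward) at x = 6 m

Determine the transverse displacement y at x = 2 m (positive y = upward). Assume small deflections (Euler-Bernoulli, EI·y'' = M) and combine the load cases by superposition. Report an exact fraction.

y(2) = -653/20000 m

Load 1 — uniform load w=9 kN/m over full span:
  y_1 = -wx(L³-2Lx²+x³)/(24EI) = -9·2·(8³-2·8·2²+2³)/(24·10000) = -171/5000 m
Load 2 — applied couple M₀=-3 kN·m at a=8/3 m (b=L-a=16/3):
  y_2 = (M₀x³/(6L)+C₁x)/EI  [x≤a] with C₁=M₀(3b²-L²)/(6L)=-4/3 = ((-3)·2³/(6·8)+(-4/3)·2)/10000 = -19/60000 m
Load 3 — point force P=-4 kN at a=6 m (b=L-a=2):
  y_3 = -Pbx(L²-b²-x²)/(6LEI)  [x≤a] = -(-4)·2·2·(8²-2²-2²)/(6·8·10000) = 7/3750 m
Superposition: y = Σ y_i = -653/20000 m ≈ -0.032650 m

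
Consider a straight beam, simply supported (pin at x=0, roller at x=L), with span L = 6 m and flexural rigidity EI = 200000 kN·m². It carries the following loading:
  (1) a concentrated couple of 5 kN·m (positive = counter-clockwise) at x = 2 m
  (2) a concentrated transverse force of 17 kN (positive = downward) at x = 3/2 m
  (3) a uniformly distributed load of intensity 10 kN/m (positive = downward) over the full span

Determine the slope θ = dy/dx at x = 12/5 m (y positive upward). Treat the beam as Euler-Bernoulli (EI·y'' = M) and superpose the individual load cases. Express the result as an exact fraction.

θ(12/5) = -67697/480000000 rad

Load 1 — applied couple M₀=5 kN·m at a=2 m (b=L-a=4):
  θ_1 = (M₀x²/(2L)-M₀(x-a)+C₁)/EI  [x>a] with C₁=M₀(3b²-L²)/(6L)=5/3 = (5·(12/5)²/(2·6)-5·((12/5)-2)+(5/3))/200000 = 31/3000000 rad
Load 2 — point force P=17 kN at a=3/2 m (b=L-a=9/2):
  θ_2 = -Pa(2L²-6Lx+3x²+a²)/(6LEI)  [x>a] = -17·(3/2)·(2·6²-6·6·(12/5)+3·(12/5)²+(3/2)²)/(6·6·200000) = -2907/160000000 rad
Load 3 — uniform load w=10 kN/m over full span:
  θ_3 = -w(L³-6Lx²+4x³)/(24EI) = -10·(6³-6·6·(12/5)²+4·(12/5)³)/(24·200000) = -333/2500000 rad
Superposition: θ = Σ θ_i = -67697/480000000 rad ≈ -0.000141 rad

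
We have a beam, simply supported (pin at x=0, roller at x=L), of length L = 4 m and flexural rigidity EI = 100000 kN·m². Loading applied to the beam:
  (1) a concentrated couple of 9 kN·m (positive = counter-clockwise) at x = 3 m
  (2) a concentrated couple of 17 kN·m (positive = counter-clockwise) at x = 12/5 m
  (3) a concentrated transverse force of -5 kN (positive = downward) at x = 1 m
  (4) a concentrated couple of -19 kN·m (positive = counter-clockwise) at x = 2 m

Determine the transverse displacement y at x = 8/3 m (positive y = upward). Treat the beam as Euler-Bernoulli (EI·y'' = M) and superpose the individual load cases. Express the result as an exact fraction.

y(8/3) = -10057/135000000 m

Load 1 — applied couple M₀=9 kN·m at a=3 m (b=L-a=1):
  y_1 = (M₀x³/(6L)+C₁x)/EI  [x≤a] with C₁=M₀(3b²-L²)/(6L)=-39/8 = (9·(8/3)³/(6·4)+(-39/8)·(8/3))/100000 = -53/900000 m
Load 2 — applied couple M₀=17 kN·m at a=12/5 m (b=L-a=8/5):
  y_2 = (M₀x³/(6L)-M₀(x-a)²/2+C₁x)/EI  [x>a] with C₁=M₀(3b²-L²)/(6L)=-442/75 = (17·(8/3)³/(6·4)-17·((8/3)-(12/5))²/2+(-442/75)·(8/3))/100000 = -731/25312500 m
Load 3 — point force P=-5 kN at a=1 m (b=L-a=3):
  y_3 = -Pa(L-x)(2Lx-a²-x²)/(6LEI)  [x>a] = -(-5)·1·(4-(8/3))·(2·4·(8/3)-1²-(8/3)²)/(6·4·100000) = 119/3240000 m
Load 4 — applied couple M₀=-19 kN·m at a=2 m (b=L-a=2):
  y_4 = (M₀x³/(6L)-M₀(x-a)²/2+C₁x)/EI  [x>a] with C₁=M₀(3b²-L²)/(6L)=19/6 = ((-19)·(8/3)³/(6·4)-(-19)·((8/3)-2)²/2+(19/6)·(8/3))/100000 = -19/810000 m
Superposition: y = Σ y_i = -10057/135000000 m ≈ -0.000074 m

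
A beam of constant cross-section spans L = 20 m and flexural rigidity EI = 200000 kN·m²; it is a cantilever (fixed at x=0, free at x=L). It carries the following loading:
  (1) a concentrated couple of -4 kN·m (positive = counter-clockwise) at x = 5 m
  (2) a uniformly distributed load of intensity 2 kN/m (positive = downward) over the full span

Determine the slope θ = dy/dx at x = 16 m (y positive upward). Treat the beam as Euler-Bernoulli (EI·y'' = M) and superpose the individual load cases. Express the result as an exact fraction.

θ(16) = -1999/150000 rad

Load 1 — applied couple M₀=-4 kN·m at a=5 m (b=L-a=15):
  θ_1 = M₀a/EI  [x>a] = (-4)·5/200000 = -1/10000 rad
Load 2 — uniform load w=2 kN/m over full span:
  θ_2 = -wx(x²-3Lx+3L²)/(6EI) = -2·16·(16²-3·20·16+3·20²)/(6·200000) = -124/9375 rad
Superposition: θ = Σ θ_i = -1999/150000 rad ≈ -0.013327 rad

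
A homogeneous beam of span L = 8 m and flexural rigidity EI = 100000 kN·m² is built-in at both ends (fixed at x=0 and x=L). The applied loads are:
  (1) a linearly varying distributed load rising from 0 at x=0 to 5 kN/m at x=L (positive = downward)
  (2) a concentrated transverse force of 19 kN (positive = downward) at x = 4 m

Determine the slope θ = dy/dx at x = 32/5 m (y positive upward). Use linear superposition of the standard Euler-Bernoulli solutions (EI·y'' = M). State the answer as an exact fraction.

θ(32/5) = 1367/4687500 rad

Load 1 — triangular load w₀=5 kN/m (0→w₀ over full span):
  θ_1 = -w₀(2x(L-x)(L-2x)(x+2L)+x²(L-x)²)/(120LEI) = -5·(2·(32/5)·(8-(32/5))·(8-2·(32/5))·((32/5)+2·8)+(32/5)²·(8-(32/5))²)/(120·8·100000) = 128/1171875 rad
Load 2 — point force P=19 kN at a=4 m (b=L-a=4):
  θ_2 = Pa²(L-x)(2bL-(3b+a)(L-x))/(2L³EI)  [x>a] = 19·4²·(8-(32/5))·(2·4·8-(3·4+4)·(8-(32/5)))/(2·8³·100000) = 57/312500 rad
Superposition: θ = Σ θ_i = 1367/4687500 rad ≈ 0.000292 rad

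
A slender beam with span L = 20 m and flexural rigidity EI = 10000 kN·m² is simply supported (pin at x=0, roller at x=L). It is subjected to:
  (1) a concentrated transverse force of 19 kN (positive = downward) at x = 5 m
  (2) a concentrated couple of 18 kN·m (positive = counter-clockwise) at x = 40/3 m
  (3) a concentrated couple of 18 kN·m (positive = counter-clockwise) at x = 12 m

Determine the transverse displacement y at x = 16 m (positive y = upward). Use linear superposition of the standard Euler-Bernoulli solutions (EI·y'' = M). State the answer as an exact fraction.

Load 1 — point force P=19 kN at a=5 m (b=L-a=15):
  y_1 = -Pa(L-x)(2Lx-a²-x²)/(6LEI)  [x>a] = -19·5·(20-16)·(2·20·16-5²-16²)/(6·20·10000) = -6821/60000 m
Load 2 — applied couple M₀=18 kN·m at a=40/3 m (b=L-a=20/3):
  y_2 = (M₀x³/(6L)-M₀(x-a)²/2+C₁x)/EI  [x>a] with C₁=M₀(3b²-L²)/(6L)=-40 = (18·16³/(6·20)-18·(16-(40/3))²/2+(-40)·16)/10000 = -28/3125 m
Load 3 — applied couple M₀=18 kN·m at a=12 m (b=L-a=8):
  y_3 = (M₀x³/(6L)-M₀(x-a)²/2+C₁x)/EI  [x>a] with C₁=M₀(3b²-L²)/(6L)=-156/5 = (18·16³/(6·20)-18·(16-12)²/2+(-156/5)·16)/10000 = -9/3125 m
Superposition: y = Σ y_i = -37657/300000 m ≈ -0.125523 m

y(16) = -37657/300000 m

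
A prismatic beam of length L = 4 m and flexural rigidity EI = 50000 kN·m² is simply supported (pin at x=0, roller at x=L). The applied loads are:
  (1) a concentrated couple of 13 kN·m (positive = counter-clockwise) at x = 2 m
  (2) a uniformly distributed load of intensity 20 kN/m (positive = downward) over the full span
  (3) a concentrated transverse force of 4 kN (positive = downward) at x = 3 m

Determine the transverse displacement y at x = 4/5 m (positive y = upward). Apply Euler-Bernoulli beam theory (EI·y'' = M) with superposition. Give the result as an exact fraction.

y(4/5) = -1007/1171875 m

Load 1 — applied couple M₀=13 kN·m at a=2 m (b=L-a=2):
  y_1 = (M₀x³/(6L)+C₁x)/EI  [x≤a] with C₁=M₀(3b²-L²)/(6L)=-13/6 = (13·(4/5)³/(6·4)+(-13/6)·(4/5))/50000 = -91/3125000 m
Load 2 — uniform load w=20 kN/m over full span:
  y_2 = -wx(L³-2Lx²+x³)/(24EI) = -20·(4/5)·(4³-2·4·(4/5)²+(4/5)³)/(24·50000) = -928/1171875 m
Load 3 — point force P=4 kN at a=3 m (b=L-a=1):
  y_3 = -Pbx(L²-b²-x²)/(6LEI)  [x≤a] = -4·1·(4/5)·(4²-1²-(4/5)²)/(6·4·50000) = -359/9375000 m
Superposition: y = Σ y_i = -1007/1171875 m ≈ -0.000859 m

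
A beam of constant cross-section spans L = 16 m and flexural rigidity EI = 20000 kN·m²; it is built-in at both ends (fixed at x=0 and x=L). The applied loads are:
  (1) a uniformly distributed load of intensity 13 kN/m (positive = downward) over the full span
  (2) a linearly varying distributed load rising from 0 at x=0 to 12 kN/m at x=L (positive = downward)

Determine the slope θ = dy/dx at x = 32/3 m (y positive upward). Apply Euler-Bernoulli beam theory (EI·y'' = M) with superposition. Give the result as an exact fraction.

Load 1 — uniform load w=13 kN/m over full span:
  θ_1 = -wx(L-x)(L-2x)/(12EI) = -13·(32/3)·(16-(32/3))·(16-2·(32/3))/(12·20000) = 832/50625 rad
Load 2 — triangular load w₀=12 kN/m (0→w₀ over full span):
  θ_2 = -w₀(2x(L-x)(L-2x)(x+2L)+x²(L-x)²)/(120LEI) = -12·(2·(32/3)·(16-(32/3))·(16-2·(32/3))·((32/3)+2·16)+(32/3)²·(16-(32/3))²)/(120·16·20000) = 1792/253125 rad
Superposition: θ = Σ θ_i = 1984/84375 rad ≈ 0.023514 rad

θ(32/3) = 1984/84375 rad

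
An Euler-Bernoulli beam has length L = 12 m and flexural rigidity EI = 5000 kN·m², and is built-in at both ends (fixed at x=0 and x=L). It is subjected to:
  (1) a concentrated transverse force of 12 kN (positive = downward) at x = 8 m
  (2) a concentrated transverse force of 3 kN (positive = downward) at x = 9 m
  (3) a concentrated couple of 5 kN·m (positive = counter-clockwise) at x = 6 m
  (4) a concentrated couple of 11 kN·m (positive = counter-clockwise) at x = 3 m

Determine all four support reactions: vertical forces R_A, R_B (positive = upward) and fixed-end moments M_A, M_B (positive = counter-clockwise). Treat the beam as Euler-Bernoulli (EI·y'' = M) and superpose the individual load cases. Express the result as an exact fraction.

R_A = 377/72 kN, M_A = 277/24 kN·m, R_B = 703/72 kN, M_B = -521/24 kN·m

Load 1 — point force P=12 kN at a=8 m (b=L-a=4):
  R_A = Pb²(3a+b)/L³ = 12·4²·(3·8+4)/12³ = 28/9 kN
  M_A = Pab²/L² = 12·8·4²/12² = 32/3 kN·m
  R_B = Pa²(a+3b)/L³ = 12·8²·(8+3·4)/12³ = 80/9 kN
  M_B = -Pa²b/L² = -12·8²·4/12² = -64/3 kN·m
Load 2 — point force P=3 kN at a=9 m (b=L-a=3):
  R_A = Pb²(3a+b)/L³ = 3·3²·(3·9+3)/12³ = 15/32 kN
  M_A = Pab²/L² = 3·9·3²/12² = 27/16 kN·m
  R_B = Pa²(a+3b)/L³ = 3·9²·(9+3·3)/12³ = 81/32 kN
  M_B = -Pa²b/L² = -3·9²·3/12² = -81/16 kN·m
Load 3 — applied couple M₀=5 kN·m at a=6 m (b=L-a=6):
  R_A = 6M₀ab/L³ = 6·5·6·6/12³ = 5/8 kN
  M_A = M₀b(2a-b)/L² = 5·6·(2·6-6)/12² = 5/4 kN·m
  R_B = -6M₀ab/L³ = -6·5·6·6/12³ = -5/8 kN
  M_B = M₀a(2b-a)/L² = 5·6·(2·6-6)/12² = 5/4 kN·m
Load 4 — applied couple M₀=11 kN·m at a=3 m (b=L-a=9):
  R_A = 6M₀ab/L³ = 6·11·3·9/12³ = 33/32 kN
  M_A = M₀b(2a-b)/L² = 11·9·(2·3-9)/12² = -33/16 kN·m
  R_B = -6M₀ab/L³ = -6·11·3·9/12³ = -33/32 kN
  M_B = M₀a(2b-a)/L² = 11·3·(2·9-3)/12² = 55/16 kN·m
Superposition: R_A = 377/72 kN, M_A = 277/24 kN·m, R_B = 703/72 kN, M_B = -521/24 kN·m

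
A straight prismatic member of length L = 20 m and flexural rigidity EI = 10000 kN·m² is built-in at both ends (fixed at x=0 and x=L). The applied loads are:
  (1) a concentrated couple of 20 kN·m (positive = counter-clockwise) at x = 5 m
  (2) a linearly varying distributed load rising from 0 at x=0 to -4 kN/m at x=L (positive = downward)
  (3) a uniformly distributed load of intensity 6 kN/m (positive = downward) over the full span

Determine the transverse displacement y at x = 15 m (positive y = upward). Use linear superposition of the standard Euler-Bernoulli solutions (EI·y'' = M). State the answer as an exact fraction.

y(15) = -107/1280 m

Load 1 — applied couple M₀=20 kN·m at a=5 m (b=L-a=15):
  y_1 = (R_Ax³/6 - M_Ax²/2 - M₀(x-a)²/2)/EI  [x>a] with R_A=9/8, M_A=-15/4 = ((9/8)·15³/6 - (-15/4)·15²/2 - 20·(15-5)²/2)/10000 = 7/1280 m
Load 2 — triangular load w₀=-4 kN/m (0→w₀ over full span):
  y_2 = -w₀x²(L-x)²(x+2L)/(120LEI) = -(-4)·15²·(20-15)²·(15+2·20)/(120·20·10000) = 33/640 m
Load 3 — uniform load w=6 kN/m over full span:
  y_3 = -wx²(L-x)²/(24EI) = -6·15²·(20-15)²/(24·10000) = -9/64 m
Superposition: y = Σ y_i = -107/1280 m ≈ -0.083594 m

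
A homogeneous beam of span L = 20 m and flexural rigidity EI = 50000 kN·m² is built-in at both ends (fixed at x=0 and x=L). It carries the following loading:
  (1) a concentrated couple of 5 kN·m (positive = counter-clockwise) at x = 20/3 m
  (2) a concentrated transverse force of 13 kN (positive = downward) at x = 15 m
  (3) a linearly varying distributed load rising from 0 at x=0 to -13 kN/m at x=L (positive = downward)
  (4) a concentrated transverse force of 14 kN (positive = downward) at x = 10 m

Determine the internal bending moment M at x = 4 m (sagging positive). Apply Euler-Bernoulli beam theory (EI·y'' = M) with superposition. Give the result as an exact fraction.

M(4) = 1163/80 kN·m

Load 1 — applied couple M₀=5 kN·m at a=20/3 m (b=L-a=40/3):
  M_1 = R_Ax - M_A  [x≤a] with R_A=1/3, M_A=0 = (1/3)·4 - 0 = 4/3 kN·m
Load 2 — point force P=13 kN at a=15 m (b=L-a=5):
  M_2 = Pb²(3a+b)x/L³ - Pab²/L²  [x≤a] = 13·5²·(3·15+5)·4/20³ - 13·15·5²/20² = -65/16 kN·m
Load 3 — triangular load w₀=-13 kN/m (0→w₀ over full span):
  M_3 = 3w₀Lx/20 - w₀L²/30 - w₀x³/(6L) = 3·(-13)·20·4/20 - (-13)·20²/30 - (-13)·4³/(6·20) = 364/15 kN·m
Load 4 — point force P=14 kN at a=10 m (b=L-a=10):
  M_4 = Pb²(3a+b)x/L³ - Pab²/L²  [x≤a] = 14·10²·(3·10+10)·4/20³ - 14·10·10²/20² = -7 kN·m
Superposition: M = Σ M_i = 1163/80 kN·m ≈ 14.537500 kN·m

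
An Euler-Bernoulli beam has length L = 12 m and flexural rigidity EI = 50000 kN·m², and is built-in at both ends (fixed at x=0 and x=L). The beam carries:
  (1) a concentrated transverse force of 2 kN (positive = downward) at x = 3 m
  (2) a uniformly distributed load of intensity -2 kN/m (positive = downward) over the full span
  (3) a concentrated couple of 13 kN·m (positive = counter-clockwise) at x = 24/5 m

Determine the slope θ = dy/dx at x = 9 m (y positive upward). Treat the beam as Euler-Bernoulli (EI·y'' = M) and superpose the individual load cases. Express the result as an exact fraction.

Load 1 — point force P=2 kN at a=3 m (b=L-a=9):
  θ_1 = Pa²(L-x)(2bL-(3b+a)(L-x))/(2L³EI)  [x>a] = 2·3²·(12-9)·(2·9·12-(3·9+3)·(12-9))/(2·12³·50000) = 63/1600000 rad
Load 2 — uniform load w=-2 kN/m over full span:
  θ_2 = -wx(L-x)(L-2x)/(12EI) = -(-2)·9·(12-9)·(12-2·9)/(12·50000) = -27/50000 rad
Load 3 — applied couple M₀=13 kN·m at a=24/5 m (b=L-a=36/5):
  θ_3 = (R_Ax²/2 - M_Ax - M₀(x-a))/EI  [x>a] with R_A=39/25, M_A=39/25 = ((39/25)·9²/2 - (39/25)·9 - 13·(9-(24/5)))/50000 = -273/2500000 rad
Superposition: θ = Σ θ_i = -24393/40000000 rad ≈ -0.000610 rad

θ(9) = -24393/40000000 rad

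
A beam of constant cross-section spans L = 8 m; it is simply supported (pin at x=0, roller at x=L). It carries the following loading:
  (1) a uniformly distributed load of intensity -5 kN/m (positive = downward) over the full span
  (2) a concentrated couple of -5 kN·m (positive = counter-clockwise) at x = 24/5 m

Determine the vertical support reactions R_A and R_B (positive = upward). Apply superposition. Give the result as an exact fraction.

R_A = -165/8 kN, R_B = -155/8 kN

Load 1 — uniform load w=-5 kN/m over full span:
  R_A = wL/2 = (-5)·8/2 = -20 kN
  R_B = wL/2 = (-5)·8/2 = -20 kN
Load 2 — applied couple M₀=-5 kN·m at a=24/5 m (b=L-a=16/5):
  R_A = M₀/L = (-5)/8 = -5/8 kN
  R_B = -M₀/L = -(-5)/8 = 5/8 kN
Superposition: R_A = -165/8 kN, R_B = -155/8 kN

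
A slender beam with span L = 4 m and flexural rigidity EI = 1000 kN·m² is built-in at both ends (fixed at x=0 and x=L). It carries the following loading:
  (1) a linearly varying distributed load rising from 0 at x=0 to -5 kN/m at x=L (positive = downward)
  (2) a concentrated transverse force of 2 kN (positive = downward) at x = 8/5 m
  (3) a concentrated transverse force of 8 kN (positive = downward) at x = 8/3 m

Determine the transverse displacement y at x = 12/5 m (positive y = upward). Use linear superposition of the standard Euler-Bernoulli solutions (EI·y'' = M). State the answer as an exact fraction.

y(12/5) = -5584/5859375 m

Load 1 — triangular load w₀=-5 kN/m (0→w₀ over full span):
  y_1 = -w₀x²(L-x)²(x+2L)/(120LEI) = -(-5)·(12/5)²·(4-(12/5))²·((12/5)+2·4)/(120·4·1000) = 624/390625 m
Load 2 — point force P=2 kN at a=8/5 m (b=L-a=12/5):
  y_2 = -Pa²(L-x)²(3bL-(3b+a)(L-x))/(6L³EI)  [x>a] = -2·(8/5)²·(4-(12/5))²·(3·(12/5)·4-(3·(12/5)+(8/5))·(4-(12/5)))/(6·4³·1000) = -2944/5859375 m
Load 3 — point force P=8 kN at a=8/3 m (b=L-a=4/3):
  y_3 = -Pb²x²(3aL-(3a+b)x)/(6L³EI)  [x≤a] = -8·(4/3)²·(12/5)²·(3·(8/3)·4-(3·(8/3)+(4/3))·(12/5))/(6·4³·1000) = -32/15625 m
Superposition: y = Σ y_i = -5584/5859375 m ≈ -0.000953 m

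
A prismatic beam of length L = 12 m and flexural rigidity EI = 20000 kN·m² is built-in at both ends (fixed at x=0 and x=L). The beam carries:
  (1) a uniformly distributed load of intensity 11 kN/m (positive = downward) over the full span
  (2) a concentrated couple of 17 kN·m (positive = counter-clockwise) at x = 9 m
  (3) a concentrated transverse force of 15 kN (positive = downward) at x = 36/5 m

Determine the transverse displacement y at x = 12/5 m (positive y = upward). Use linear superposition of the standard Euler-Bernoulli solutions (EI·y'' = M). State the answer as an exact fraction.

Load 1 — uniform load w=11 kN/m over full span:
  y_1 = -wx²(L-x)²/(24EI) = -11·(12/5)²·(12-(12/5))²/(24·20000) = -4752/390625 m
Load 2 — applied couple M₀=17 kN·m at a=9 m (b=L-a=3):
  y_2 = (R_Ax³/6 - M_Ax²/2)/EI  [x≤a] with R_A=51/32, M_A=85/16 = ((51/32)·(12/5)³/6 - (85/16)·(12/5)²/2)/20000 = -2907/5000000 m
Load 3 — point force P=15 kN at a=36/5 m (b=L-a=24/5):
  y_3 = -Pb²x²(3aL-(3a+b)x)/(6L³EI)  [x≤a] = -15·(24/5)²·(12/5)²·(3·(36/5)·12-(3·(36/5)+(24/5))·(12/5))/(6·12³·20000) = -3672/1953125 m
Superposition: y = Σ y_i = -1828323/125000000 m ≈ -0.014627 m

y(12/5) = -1828323/125000000 m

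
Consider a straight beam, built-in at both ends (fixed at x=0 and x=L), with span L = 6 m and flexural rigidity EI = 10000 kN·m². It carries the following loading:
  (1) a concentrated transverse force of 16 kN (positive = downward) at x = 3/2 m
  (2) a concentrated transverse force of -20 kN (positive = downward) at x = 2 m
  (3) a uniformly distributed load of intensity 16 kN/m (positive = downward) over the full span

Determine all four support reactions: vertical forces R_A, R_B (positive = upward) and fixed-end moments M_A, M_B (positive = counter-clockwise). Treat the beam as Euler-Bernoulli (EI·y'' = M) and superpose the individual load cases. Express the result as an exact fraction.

R_A = 2521/54 kN, M_A = 787/18 kN·m, R_B = 2447/54 kN, M_B = -785/18 kN·m

Load 1 — point force P=16 kN at a=3/2 m (b=L-a=9/2):
  R_A = Pb²(3a+b)/L³ = 16·(9/2)²·(3·(3/2)+(9/2))/6³ = 27/2 kN
  M_A = Pab²/L² = 16·(3/2)·(9/2)²/6² = 27/2 kN·m
  R_B = Pa²(a+3b)/L³ = 16·(3/2)²·((3/2)+3·(9/2))/6³ = 5/2 kN
  M_B = -Pa²b/L² = -16·(3/2)²·(9/2)/6² = -9/2 kN·m
Load 2 — point force P=-20 kN at a=2 m (b=L-a=4):
  R_A = Pb²(3a+b)/L³ = (-20)·4²·(3·2+4)/6³ = -400/27 kN
  M_A = Pab²/L² = (-20)·2·4²/6² = -160/9 kN·m
  R_B = Pa²(a+3b)/L³ = (-20)·2²·(2+3·4)/6³ = -140/27 kN
  M_B = -Pa²b/L² = -(-20)·2²·4/6² = 80/9 kN·m
Load 3 — uniform load w=16 kN/m over full span:
  R_A = wL/2 = 16·6/2 = 48 kN
  M_A = wL²/12 = 16·6²/12 = 48 kN·m
  R_B = wL/2 = 16·6/2 = 48 kN
  M_B = -wL²/12 = -16·6²/12 = -48 kN·m
Superposition: R_A = 2521/54 kN, M_A = 787/18 kN·m, R_B = 2447/54 kN, M_B = -785/18 kN·m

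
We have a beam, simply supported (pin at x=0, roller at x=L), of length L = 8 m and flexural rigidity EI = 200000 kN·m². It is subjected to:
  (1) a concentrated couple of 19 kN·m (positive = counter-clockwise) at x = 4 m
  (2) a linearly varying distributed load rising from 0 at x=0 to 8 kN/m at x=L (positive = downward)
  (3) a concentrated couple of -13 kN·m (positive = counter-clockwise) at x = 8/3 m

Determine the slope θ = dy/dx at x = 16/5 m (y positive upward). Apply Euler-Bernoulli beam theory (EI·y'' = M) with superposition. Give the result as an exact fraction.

θ(16/5) = -172901/1125000000 rad

Load 1 — applied couple M₀=19 kN·m at a=4 m (b=L-a=4):
  θ_1 = (M₀x²/(2L)+C₁)/EI  [x≤a] with C₁=M₀(3b²-L²)/(6L)=-19/3 = (19·(16/5)²/(2·8)+(-19/3))/200000 = 437/15000000 rad
Load 2 — triangular load w₀=8 kN/m (0→w₀ over full span):
  θ_2 = -w₀(7L⁴-30L²x²+15x⁴)/(360LEI) = -8·(7·8⁴-30·8²·(16/5)²+15·(16/5)⁴)/(360·8·200000) = -2584/17578125 rad
Load 3 — applied couple M₀=-13 kN·m at a=8/3 m (b=L-a=16/3):
  θ_3 = (M₀x²/(2L)-M₀(x-a)+C₁)/EI  [x>a] with C₁=M₀(3b²-L²)/(6L)=-52/9 = ((-13)·(16/5)²/(2·8)-(-13)·((16/5)-(8/3))+(-52/9))/200000 = -403/11250000 rad
Superposition: θ = Σ θ_i = -172901/1125000000 rad ≈ -0.000154 rad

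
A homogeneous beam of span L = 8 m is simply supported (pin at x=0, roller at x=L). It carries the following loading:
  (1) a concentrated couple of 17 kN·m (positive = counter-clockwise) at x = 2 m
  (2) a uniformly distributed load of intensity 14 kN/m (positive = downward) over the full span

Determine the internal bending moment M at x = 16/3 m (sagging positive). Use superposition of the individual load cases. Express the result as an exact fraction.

M(16/3) = 845/9 kN·m

Load 1 — applied couple M₀=17 kN·m at a=2 m (b=L-a=6):
  M_1 = M₀x/L - M₀  [x>a] = 17·(16/3)/8 - 17 = -17/3 kN·m
Load 2 — uniform load w=14 kN/m over full span:
  M_2 = wx(L-x)/2 = 14·(16/3)·(8-(16/3))/2 = 896/9 kN·m
Superposition: M = Σ M_i = 845/9 kN·m ≈ 93.888889 kN·m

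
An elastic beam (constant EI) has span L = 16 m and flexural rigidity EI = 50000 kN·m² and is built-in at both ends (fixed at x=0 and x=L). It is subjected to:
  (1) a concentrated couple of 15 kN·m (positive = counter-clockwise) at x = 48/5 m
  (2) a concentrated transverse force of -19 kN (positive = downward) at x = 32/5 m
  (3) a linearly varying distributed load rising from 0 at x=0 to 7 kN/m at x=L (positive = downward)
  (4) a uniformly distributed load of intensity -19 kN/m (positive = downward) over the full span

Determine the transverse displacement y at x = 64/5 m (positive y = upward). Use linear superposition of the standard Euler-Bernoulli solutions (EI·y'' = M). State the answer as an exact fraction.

y(64/5) = 1141512/48828125 m

Load 1 — applied couple M₀=15 kN·m at a=48/5 m (b=L-a=32/5):
  y_1 = (R_Ax³/6 - M_Ax²/2 - M₀(x-a)²/2)/EI  [x>a] with R_A=27/20, M_A=24/5 = ((27/20)·(64/5)³/6 - (24/5)·(64/5)²/2 - 15·((64/5)-(48/5))²/2)/50000 = 72/1953125 m
Load 2 — point force P=-19 kN at a=32/5 m (b=L-a=48/5):
  y_2 = -Pa²(L-x)²(3bL-(3b+a)(L-x))/(6L³EI)  [x>a] = -(-19)·(32/5)²·(16-(64/5))²·(3·(48/5)·16-(3·(48/5)+(32/5))·(16-(64/5)))/(6·16³·50000) = 330752/146484375 m
Load 3 — triangular load w₀=7 kN/m (0→w₀ over full span):
  y_3 = -w₀x²(L-x)²(x+2L)/(120LEI) = -7·(64/5)²·(16-(64/5))²·((64/5)+2·16)/(120·16·50000) = -802816/146484375 m
Load 4 — uniform load w=-19 kN/m over full span:
  y_4 = -wx²(L-x)²/(24EI) = -(-19)·(64/5)²·(16-(64/5))²/(24·50000) = 155648/5859375 m
Superposition: y = Σ y_i = 1141512/48828125 m ≈ 0.023378 m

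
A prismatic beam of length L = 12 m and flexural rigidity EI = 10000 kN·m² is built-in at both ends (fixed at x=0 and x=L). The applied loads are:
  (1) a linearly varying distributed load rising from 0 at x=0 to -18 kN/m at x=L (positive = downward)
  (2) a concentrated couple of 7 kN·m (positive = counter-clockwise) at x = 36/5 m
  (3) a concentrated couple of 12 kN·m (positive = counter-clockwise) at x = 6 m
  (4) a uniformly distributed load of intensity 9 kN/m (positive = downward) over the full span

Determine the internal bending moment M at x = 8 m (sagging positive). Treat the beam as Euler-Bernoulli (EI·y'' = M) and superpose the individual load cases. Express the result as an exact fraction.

M(8) = -358/25 kN·m

Load 1 — triangular load w₀=-18 kN/m (0→w₀ over full span):
  M_1 = 3w₀Lx/20 - w₀L²/30 - w₀x³/(6L) = 3·(-18)·12·8/20 - (-18)·12²/30 - (-18)·8³/(6·12) = -224/5 kN·m
Load 2 — applied couple M₀=7 kN·m at a=36/5 m (b=L-a=24/5):
  M_2 = R_Ax - M_A - M₀  [x>a] with R_A=21/25, M_A=56/25 = (21/25)·8 - (56/25) - 7 = -63/25 kN·m
Load 3 — applied couple M₀=12 kN·m at a=6 m (b=L-a=6):
  M_3 = R_Ax - M_A - M₀  [x>a] with R_A=3/2, M_A=3 = (3/2)·8 - 3 - 12 = -3 kN·m
Load 4 — uniform load w=9 kN/m over full span:
  M_4 = wLx/2 - wL²/12 - wx²/2 = 9·12·8/2 - 9·12²/12 - 9·8²/2 = 36 kN·m
Superposition: M = Σ M_i = -358/25 kN·m ≈ -14.320000 kN·m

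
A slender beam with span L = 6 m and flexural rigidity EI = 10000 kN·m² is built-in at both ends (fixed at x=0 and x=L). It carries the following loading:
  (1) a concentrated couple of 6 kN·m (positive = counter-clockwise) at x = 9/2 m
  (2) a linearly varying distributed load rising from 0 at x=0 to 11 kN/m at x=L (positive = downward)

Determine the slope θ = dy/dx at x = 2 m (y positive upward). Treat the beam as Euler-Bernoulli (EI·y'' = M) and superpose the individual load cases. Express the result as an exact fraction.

Load 1 — applied couple M₀=6 kN·m at a=9/2 m (b=L-a=3/2):
  θ_1 = (R_Ax²/2 - M_Ax)/EI  [x≤a] with R_A=9/8, M_A=15/8 = ((9/8)·2²/2 - (15/8)·2)/10000 = -3/20000 rad
Load 2 — triangular load w₀=11 kN/m (0→w₀ over full span):
  θ_2 = -w₀(2x(L-x)(L-2x)(x+2L)+x²(L-x)²)/(120LEI) = -11·(2·2·(6-2)·(6-2·2)·(2+2·6)+2²·(6-2)²)/(120·6·10000) = -22/28125 rad
Superposition: θ = Σ θ_i = -839/900000 rad ≈ -0.000932 rad

θ(2) = -839/900000 rad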